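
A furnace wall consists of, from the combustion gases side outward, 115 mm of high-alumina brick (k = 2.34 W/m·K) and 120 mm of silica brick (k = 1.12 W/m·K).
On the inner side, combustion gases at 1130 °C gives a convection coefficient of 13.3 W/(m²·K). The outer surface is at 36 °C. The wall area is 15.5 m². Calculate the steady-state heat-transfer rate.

Q ≈ 73300 W

Treating each layer as a thermal resistance in series:
R_inner film = 1/(h_i·A) = 1/(13.3×15.5) = 0.004851 K/W
R_high-alumina brick = L/(kA) = 0.115/(2.34×15.5) = 0.003171 K/W
R_silica brick = L/(kA) = 0.12/(1.12×15.5) = 0.006912 K/W
R_total = 0.01493 K/W
Q = ΔT / R_total = 1094 / 0.01493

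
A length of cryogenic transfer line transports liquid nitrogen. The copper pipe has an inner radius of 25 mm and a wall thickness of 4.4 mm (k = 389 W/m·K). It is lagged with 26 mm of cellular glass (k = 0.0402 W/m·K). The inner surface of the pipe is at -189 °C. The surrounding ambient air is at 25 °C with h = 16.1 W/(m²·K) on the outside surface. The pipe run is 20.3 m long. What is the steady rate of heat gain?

Cylindrical conduction, so R = ln(r₂/r₁)/(2πkL) per layer, in series:
R_copper pipe wall = ln(29.4/25)/(2π×389×20.3) = 3.267×10^-6 K/W
R_cellular glass = ln(55.4/29.4)/(2π×0.0402×20.3) = 0.1236 K/W
R_outer film = 1/(h_o·2πr_oL) = 1/(16.1×2π×0.0554×20.3) = 0.00879 K/W
R_total = 0.1324 K/W
Q = ΔT/R_total = 214/0.1324

Q ≈ 1620 W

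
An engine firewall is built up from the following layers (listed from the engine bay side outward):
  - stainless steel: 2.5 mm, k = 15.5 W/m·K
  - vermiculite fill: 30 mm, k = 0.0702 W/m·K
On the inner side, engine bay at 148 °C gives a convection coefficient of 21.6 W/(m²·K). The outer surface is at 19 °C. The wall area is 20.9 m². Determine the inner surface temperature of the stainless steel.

T ≈ 135 °C

Thermal resistances in series:
R_inner film = 1/(h_i·A) = 1/(21.6×20.9) = 0.002215 K/W
R_stainless steel = L/(kA) = 0.0025/(15.5×20.9) = 7.717×10^-6 K/W
R_vermiculite fill = L/(kA) = 0.03/(0.0702×20.9) = 0.02045 K/W
R_total = 0.02267 K/W;  Q = ΔT/R_total = 129/0.02267 = 5690 W
T_interface = T_inner − Q·ΣR(inner→interface) = 148 − 5690×0.002215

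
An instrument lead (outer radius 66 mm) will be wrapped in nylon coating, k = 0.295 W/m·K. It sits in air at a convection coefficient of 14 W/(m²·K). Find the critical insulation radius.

For a cylinder r_cr = k/h = 0.295/14
r_cr = 21.1 mm; since the bare radius (66 mm) is above r_cr, any added insulation will reduce heat loss.

r_cr ≈ 21.1 mm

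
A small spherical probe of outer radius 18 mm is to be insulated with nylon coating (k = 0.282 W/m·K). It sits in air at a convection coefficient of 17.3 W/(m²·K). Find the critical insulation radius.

r_cr ≈ 32.6 mm

For a sphere r_cr = 2k/h = 2×0.282/17.3
r_cr = 32.6 mm; since the bare radius (18 mm) is below r_cr, adding a thin layer of insulation will *increase* heat loss.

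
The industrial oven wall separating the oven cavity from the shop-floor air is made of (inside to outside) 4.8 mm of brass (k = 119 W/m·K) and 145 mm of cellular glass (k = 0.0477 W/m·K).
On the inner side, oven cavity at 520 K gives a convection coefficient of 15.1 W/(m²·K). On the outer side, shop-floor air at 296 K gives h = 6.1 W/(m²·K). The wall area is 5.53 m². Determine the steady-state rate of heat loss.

Treating each layer as a thermal resistance in series:
R_inner film = 1/(h_i·A) = 1/(15.1×5.53) = 0.01198 K/W
R_brass = L/(kA) = 0.0048/(119×5.53) = 7.294×10^-6 K/W
R_cellular glass = L/(kA) = 0.145/(0.0477×5.53) = 0.5497 K/W
R_outer film = 1/(h_o·A) = 1/(6.1×5.53) = 0.02964 K/W
R_total = 0.5913 K/W
Q = ΔT / R_total = 224 / 0.5913

Q ≈ 379 W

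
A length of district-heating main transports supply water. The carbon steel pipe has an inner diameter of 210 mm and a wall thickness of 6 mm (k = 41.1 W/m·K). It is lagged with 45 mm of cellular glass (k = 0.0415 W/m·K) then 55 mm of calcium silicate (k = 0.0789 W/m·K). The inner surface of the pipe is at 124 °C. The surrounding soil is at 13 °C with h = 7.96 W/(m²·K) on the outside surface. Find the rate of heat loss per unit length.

For a radial system each layer contributes R = ln(r_out/r_in)/(2πkL); films add R = 1/(hA).
R_carbon steel pipe wall = ln(111/105)/(2π×41.1×1) = 2.152×10^-4 K/W
R_cellular glass = ln(156/111)/(2π×0.0415×1) = 1.305 K/W
R_calcium silicate = ln(211/156)/(2π×0.0789×1) = 0.6092 K/W
R_outer film = 1/(h_o·2πr_oL) = 1/(7.96×2π×0.211×1) = 0.09476 K/W
R_total = 2.009 K/W
Q = ΔT/R_total = 111/2.009

q′ ≈ 55.2 W/m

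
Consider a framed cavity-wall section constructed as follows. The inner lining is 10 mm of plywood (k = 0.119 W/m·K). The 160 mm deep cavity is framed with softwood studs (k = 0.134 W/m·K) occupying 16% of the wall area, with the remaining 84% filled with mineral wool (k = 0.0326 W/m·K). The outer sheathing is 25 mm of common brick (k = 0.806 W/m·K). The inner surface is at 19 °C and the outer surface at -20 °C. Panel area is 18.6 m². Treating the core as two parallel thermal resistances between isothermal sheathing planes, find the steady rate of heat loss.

Sheathing layers in series; stud and cavity paths in parallel between them.
R_inner = 0.01/(0.119×18.6) = 0.004518 K/W
R_stud  = 0.16/(0.134×0.16×18.6) = 0.4012 K/W
R_cav   = 0.16/(0.0326×0.84×18.6) = 0.3141 K/W
1/R_core = 1/R_stud + 1/R_cav → R_core = 0.1762 K/W
R_outer = 0.025/(0.806×18.6) = 0.001668 K/W
R_total = 0.1824 K/W
Q = ΔT/R_total = 39/0.1824

Q ≈ 214 W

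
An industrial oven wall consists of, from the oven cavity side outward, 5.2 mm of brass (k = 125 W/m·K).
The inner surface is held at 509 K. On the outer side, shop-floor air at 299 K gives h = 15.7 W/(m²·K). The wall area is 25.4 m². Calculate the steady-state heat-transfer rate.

Treating each layer as a thermal resistance in series:
R_brass = L/(kA) = 0.0052/(125×25.4) = 1.638×10^-6 K/W
R_outer film = 1/(h_o·A) = 1/(15.7×25.4) = 0.002508 K/W
R_total = 0.002509 K/W
Q = ΔT / R_total = 210 / 0.002509

Q ≈ 83700 W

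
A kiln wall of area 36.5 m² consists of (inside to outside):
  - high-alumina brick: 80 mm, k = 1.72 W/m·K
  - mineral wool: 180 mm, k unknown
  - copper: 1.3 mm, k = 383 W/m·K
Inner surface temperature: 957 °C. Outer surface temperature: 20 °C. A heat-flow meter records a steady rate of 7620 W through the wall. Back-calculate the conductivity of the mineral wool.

Series thermal resistances:
R_high-alumina brick = L/(kA) = 0.08/(1.72×36.5) = 0.001274 K/W
R_copper = L/(kA) = 0.0013/(383×36.5) = 9.299×10^-8 K/W
Sum of known resistances R_other = 0.001274 K/W
Total R = ΔT/Q = 937/7620 = 0.123 K/W
R_mineral wool = R_total − R_other = 0.1217 K/W
k = L/(R·A) = 0.18/(0.1217×36.5)

k ≈ 0.0405 W/(m·K)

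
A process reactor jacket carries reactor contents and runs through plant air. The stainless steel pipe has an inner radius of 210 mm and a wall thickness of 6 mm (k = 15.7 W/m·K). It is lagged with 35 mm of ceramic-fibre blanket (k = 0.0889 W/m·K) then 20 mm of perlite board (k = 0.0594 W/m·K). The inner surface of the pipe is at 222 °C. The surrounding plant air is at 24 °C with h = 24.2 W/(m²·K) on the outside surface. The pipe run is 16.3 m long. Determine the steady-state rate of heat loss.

For a radial system each layer contributes R = ln(r_out/r_in)/(2πkL); films add R = 1/(hA).
R_stainless steel pipe wall = ln(216/210)/(2π×15.7×16.3) = 1.752×10^-5 K/W
R_ceramic-fibre blanket = ln(251/216)/(2π×0.0889×16.3) = 0.01649 K/W
R_perlite board = ln(271/251)/(2π×0.0594×16.3) = 0.0126 K/W
R_outer film = 1/(h_o·2πr_oL) = 1/(24.2×2π×0.271×16.3) = 0.001489 K/W
R_total = 0.0306 K/W
Q = ΔT/R_total = 198/0.0306

Q ≈ 6470 W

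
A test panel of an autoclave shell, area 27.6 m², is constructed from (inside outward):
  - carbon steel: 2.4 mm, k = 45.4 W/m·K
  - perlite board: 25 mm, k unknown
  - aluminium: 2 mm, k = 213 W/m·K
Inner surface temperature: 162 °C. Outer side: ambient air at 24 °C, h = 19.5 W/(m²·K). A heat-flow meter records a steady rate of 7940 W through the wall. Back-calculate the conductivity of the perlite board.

k ≈ 0.0584 W/(m·K)

Model the wall as resistances in series:
R_carbon steel = L/(kA) = 0.0024/(45.4×27.6) = 1.915×10^-6 K/W
R_aluminium = L/(kA) = 0.002/(213×27.6) = 3.402×10^-7 K/W
R_outer film = 1/(h_o·A) = 1/(19.5×27.6) = 0.001858 K/W
Sum of known resistances R_other = 0.00186 K/W
Total R = ΔT/Q = 138/7940 = 0.01738 K/W
R_perlite board = R_total − R_other = 0.01552 K/W
k = L/(R·A) = 0.025/(0.01552×27.6)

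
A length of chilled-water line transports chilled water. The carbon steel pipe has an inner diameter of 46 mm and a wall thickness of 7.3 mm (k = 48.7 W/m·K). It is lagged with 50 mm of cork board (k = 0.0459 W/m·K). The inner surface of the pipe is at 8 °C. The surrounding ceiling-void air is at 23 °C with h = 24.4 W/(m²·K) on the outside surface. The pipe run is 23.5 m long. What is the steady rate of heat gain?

Q ≈ 102 W

Per-layer cylindrical resistances, series-summed:
R_carbon steel pipe wall = ln(30.3/23)/(2π×48.7×23.5) = 3.833×10^-5 K/W
R_cork board = ln(80.3/30.3)/(2π×0.0459×23.5) = 0.1438 K/W
R_outer film = 1/(h_o·2πr_oL) = 1/(24.4×2π×0.0803×23.5) = 0.003457 K/W
R_total = 0.1473 K/W
Q = ΔT/R_total = 15/0.1473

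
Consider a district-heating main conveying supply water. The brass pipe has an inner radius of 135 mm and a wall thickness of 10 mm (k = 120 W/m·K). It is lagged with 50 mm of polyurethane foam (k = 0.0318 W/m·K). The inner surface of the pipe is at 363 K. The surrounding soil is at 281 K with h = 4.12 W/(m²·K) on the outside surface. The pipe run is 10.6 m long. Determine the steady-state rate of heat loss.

Treating each annulus and film as a series resistance:
R_brass pipe wall = ln(145/135)/(2π×120×10.6) = 8.941×10^-6 K/W
R_polyurethane foam = ln(195/145)/(2π×0.0318×10.6) = 0.1399 K/W
R_outer film = 1/(h_o·2πr_oL) = 1/(4.12×2π×0.195×10.6) = 0.01869 K/W
R_total = 0.1586 K/W
Q = ΔT/R_total = 82/0.1586

Q ≈ 517 W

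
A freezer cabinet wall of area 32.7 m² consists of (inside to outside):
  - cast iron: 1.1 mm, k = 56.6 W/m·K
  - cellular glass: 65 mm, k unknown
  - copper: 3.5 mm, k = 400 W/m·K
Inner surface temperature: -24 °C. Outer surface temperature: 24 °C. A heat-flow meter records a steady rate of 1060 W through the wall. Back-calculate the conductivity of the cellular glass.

k ≈ 0.0439 W/(m·K)

Model the wall as resistances in series:
R_cast iron = L/(kA) = 0.0011/(56.6×32.7) = 5.943×10^-7 K/W
R_copper = L/(kA) = 0.0035/(400×32.7) = 2.676×10^-7 K/W
Sum of known resistances R_other = 8.619×10^-7 K/W
Total R = ΔT/Q = 48/1060 = 0.04528 K/W
R_cellular glass = R_total − R_other = 0.04528 K/W
k = L/(R·A) = 0.065/(0.04528×32.7)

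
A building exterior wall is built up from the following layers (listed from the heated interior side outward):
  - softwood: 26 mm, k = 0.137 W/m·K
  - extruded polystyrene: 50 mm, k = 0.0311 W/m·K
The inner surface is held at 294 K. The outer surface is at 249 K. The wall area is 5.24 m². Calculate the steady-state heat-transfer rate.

Q ≈ 131 W

Model the wall as resistances in series:
R_softwood = L/(kA) = 0.026/(0.137×5.24) = 0.03622 K/W
R_extruded polystyrene = L/(kA) = 0.05/(0.0311×5.24) = 0.3068 K/W
R_total = 0.343 K/W
Q = ΔT / R_total = 45 / 0.343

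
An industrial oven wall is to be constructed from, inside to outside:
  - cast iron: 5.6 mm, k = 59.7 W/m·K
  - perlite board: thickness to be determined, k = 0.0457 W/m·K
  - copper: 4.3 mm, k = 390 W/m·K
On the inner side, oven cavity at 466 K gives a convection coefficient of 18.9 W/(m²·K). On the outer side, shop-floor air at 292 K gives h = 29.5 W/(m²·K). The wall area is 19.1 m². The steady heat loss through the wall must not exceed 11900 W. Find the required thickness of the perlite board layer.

L ≈ 8.79 mm

Treating each layer as a thermal resistance in series:
R_inner film = 1/(h_i·A) = 1/(18.9×19.1) = 0.00277 K/W
R_cast iron = L/(kA) = 0.0056/(59.7×19.1) = 4.911×10^-6 K/W
R_copper = L/(kA) = 0.0043/(390×19.1) = 5.773×10^-7 K/W
R_outer film = 1/(h_o·A) = 1/(29.5×19.1) = 0.001775 K/W
Sum of the known resistances R_other = 0.00455 K/W
Required total resistance R_tot = ΔT/Q_allow = 174/11900 = 0.01462 K/W
R_perlite board = R_tot − R_other = 0.01007 K/W
L = R·k·A = 0.01007×0.0457×19.1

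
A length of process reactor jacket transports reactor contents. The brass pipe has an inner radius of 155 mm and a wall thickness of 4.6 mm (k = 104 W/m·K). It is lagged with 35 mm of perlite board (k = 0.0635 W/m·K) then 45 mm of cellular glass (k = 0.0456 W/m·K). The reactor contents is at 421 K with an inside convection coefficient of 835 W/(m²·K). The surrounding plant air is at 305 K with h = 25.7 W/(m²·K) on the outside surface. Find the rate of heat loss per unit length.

q′ ≈ 92.8 W/m

Radial resistances (cylindrical: R_cond = ln(r_o/r_i)/(2πkL), R_conv = 1/(h·2πrL)):
R_inner film = 1/(h_i·2πr₁L) = 1/(835×2π×0.155×1) = 0.00123 K/W
R_brass pipe wall = ln(159.6/155)/(2π×104×1) = 4.476×10^-5 K/W
R_perlite board = ln(194.6/159.6)/(2π×0.0635×1) = 0.497 K/W
R_cellular glass = ln(239.6/194.6)/(2π×0.0456×1) = 0.7261 K/W
R_outer film = 1/(h_o·2πr_oL) = 1/(25.7×2π×0.2396×1) = 0.02585 K/W
R_total = 1.25 K/W
Q = ΔT/R_total = 116/1.25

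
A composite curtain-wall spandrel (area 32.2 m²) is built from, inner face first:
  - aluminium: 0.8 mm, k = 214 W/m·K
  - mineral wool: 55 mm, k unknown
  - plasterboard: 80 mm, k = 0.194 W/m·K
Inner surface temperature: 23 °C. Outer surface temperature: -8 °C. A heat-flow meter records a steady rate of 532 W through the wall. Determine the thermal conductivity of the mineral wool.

Treating each layer as a thermal resistance in series:
R_aluminium = L/(kA) = 0.0008/(214×32.2) = 1.161×10^-7 K/W
R_plasterboard = L/(kA) = 0.08/(0.194×32.2) = 0.01281 K/W
Sum of known resistances R_other = 0.01281 K/W
Total R = ΔT/Q = 31/532 = 0.05827 K/W
R_mineral wool = R_total − R_other = 0.04546 K/W
k = L/(R·A) = 0.055/(0.04546×32.2)

k ≈ 0.0376 W/(m·K)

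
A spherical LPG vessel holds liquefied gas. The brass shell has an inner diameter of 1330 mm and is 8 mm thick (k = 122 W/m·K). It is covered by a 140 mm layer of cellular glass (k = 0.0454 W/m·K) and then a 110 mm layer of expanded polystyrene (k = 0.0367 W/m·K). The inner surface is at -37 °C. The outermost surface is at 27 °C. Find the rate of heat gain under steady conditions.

Q ≈ 83.5 W

Spherical conduction: R = (1/r_in − 1/r_out)/(4πk) per layer; series-sum.
R_brass shell = (1/0.665 − 1/0.673)/(4π×122) = 1.166×10^-5 K/W
R_cellular glass = (1/0.673 − 1/0.813)/(4π×0.0454) = 0.4485 K/W
R_expanded polystyrene = (1/0.813 − 1/0.923)/(4π×0.0367) = 0.3179 K/W
R_total = 0.7664 K/W
Q = ΔT/R_total = 64/0.7664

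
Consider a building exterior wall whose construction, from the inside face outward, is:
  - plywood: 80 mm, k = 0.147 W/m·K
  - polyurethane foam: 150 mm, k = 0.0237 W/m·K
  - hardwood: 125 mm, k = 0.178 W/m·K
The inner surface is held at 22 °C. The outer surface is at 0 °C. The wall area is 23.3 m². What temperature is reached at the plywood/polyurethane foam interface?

Using the resistance-network approach (series):
R_plywood = L/(kA) = 0.08/(0.147×23.3) = 0.02336 K/W
R_polyurethane foam = L/(kA) = 0.15/(0.0237×23.3) = 0.2716 K/W
R_hardwood = L/(kA) = 0.125/(0.178×23.3) = 0.03014 K/W
R_total = 0.3251 K/W;  Q = ΔT/R_total = 22/0.3251 = 67.66 W
T_interface = T_inner − Q·ΣR(inner→interface) = 22 − 67.7×0.02336

T ≈ 20.4 °C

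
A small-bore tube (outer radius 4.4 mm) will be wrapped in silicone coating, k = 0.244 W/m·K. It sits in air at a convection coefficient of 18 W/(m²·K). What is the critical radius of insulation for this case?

r_cr ≈ 13.6 mm

For a cylinder r_cr = k/h = 0.244/18
r_cr = 13.6 mm; since the bare radius (4.4 mm) is below r_cr, adding a thin layer of insulation will *increase* heat loss.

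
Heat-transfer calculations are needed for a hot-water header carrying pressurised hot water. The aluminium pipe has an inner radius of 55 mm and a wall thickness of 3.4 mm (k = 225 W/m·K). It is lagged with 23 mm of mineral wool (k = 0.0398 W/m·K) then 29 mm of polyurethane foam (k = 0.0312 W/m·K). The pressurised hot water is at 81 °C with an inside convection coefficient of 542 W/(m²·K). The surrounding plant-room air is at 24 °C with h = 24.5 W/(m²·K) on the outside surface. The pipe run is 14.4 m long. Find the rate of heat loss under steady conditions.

For a radial system each layer contributes R = ln(r_out/r_in)/(2πkL); films add R = 1/(hA).
R_inner film = 1/(h_i·2πr₁L) = 1/(542×2π×0.055×14.4) = 3.708×10^-4 K/W
R_aluminium pipe wall = ln(58.4/55)/(2π×225×14.4) = 2.946×10^-6 K/W
R_mineral wool = ln(81.4/58.4)/(2π×0.0398×14.4) = 0.09221 K/W
R_polyurethane foam = ln(110.4/81.4)/(2π×0.0312×14.4) = 0.108 K/W
R_outer film = 1/(h_o·2πr_oL) = 1/(24.5×2π×0.1104×14.4) = 0.004086 K/W
R_total = 0.2046 K/W
Q = ΔT/R_total = 57/0.2046

Q ≈ 279 W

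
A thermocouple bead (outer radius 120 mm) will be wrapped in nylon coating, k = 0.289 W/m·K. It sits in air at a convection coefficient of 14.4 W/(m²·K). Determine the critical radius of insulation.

For a sphere r_cr = 2k/h = 2×0.289/14.4
r_cr = 40.1 mm; since the bare radius (120 mm) is above r_cr, any added insulation will reduce heat loss.

r_cr ≈ 40.1 mm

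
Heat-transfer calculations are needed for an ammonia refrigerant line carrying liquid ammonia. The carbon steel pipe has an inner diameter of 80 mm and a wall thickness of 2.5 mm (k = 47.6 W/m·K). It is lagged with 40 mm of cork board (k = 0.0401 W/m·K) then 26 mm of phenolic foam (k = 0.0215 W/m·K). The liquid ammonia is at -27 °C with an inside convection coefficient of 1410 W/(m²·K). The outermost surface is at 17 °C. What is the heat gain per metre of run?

q′ ≈ 9.43 W/m

Treating each annulus and film as a series resistance:
R_inner film = 1/(h_i·2πr₁L) = 1/(1410×2π×0.04×1) = 0.002822 K/W
R_carbon steel pipe wall = ln(42.5/40)/(2π×47.6×1) = 2.027×10^-4 K/W
R_cork board = ln(82.5/42.5)/(2π×0.0401×1) = 2.633 K/W
R_phenolic foam = ln(108.5/82.5)/(2π×0.0215×1) = 2.028 K/W
R_total = 4.664 K/W
Q = ΔT/R_total = 44/4.664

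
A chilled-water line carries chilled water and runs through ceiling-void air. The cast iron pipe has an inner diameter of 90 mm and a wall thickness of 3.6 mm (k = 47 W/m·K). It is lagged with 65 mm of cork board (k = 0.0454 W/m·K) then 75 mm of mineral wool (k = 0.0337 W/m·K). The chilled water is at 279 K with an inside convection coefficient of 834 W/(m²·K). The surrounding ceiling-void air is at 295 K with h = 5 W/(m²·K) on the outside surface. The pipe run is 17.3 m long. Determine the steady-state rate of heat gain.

Treating each annulus and film as a series resistance:
R_inner film = 1/(h_i·2πr₁L) = 1/(834×2π×0.045×17.3) = 2.451×10^-4 K/W
R_cast iron pipe wall = ln(48.6/45)/(2π×47×17.3) = 1.506×10^-5 K/W
R_cork board = ln(113.6/48.6)/(2π×0.0454×17.3) = 0.1721 K/W
R_mineral wool = ln(188.6/113.6)/(2π×0.0337×17.3) = 0.1384 K/W
R_outer film = 1/(h_o·2πr_oL) = 1/(5×2π×0.1886×17.3) = 0.009756 K/W
R_total = 0.3205 K/W
Q = ΔT/R_total = 16/0.3205

Q ≈ 49.9 W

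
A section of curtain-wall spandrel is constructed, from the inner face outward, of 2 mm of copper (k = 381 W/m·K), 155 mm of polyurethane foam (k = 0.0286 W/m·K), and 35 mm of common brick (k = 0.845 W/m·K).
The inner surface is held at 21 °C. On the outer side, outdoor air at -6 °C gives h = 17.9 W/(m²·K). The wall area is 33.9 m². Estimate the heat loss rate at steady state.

Q ≈ 166 W

Using the resistance-network approach (series):
R_copper = L/(kA) = 0.002/(381×33.9) = 1.548×10^-7 K/W
R_polyurethane foam = L/(kA) = 0.155/(0.0286×33.9) = 0.1599 K/W
R_common brick = L/(kA) = 0.035/(0.845×33.9) = 0.001222 K/W
R_outer film = 1/(h_o·A) = 1/(17.9×33.9) = 0.001648 K/W
R_total = 0.1627 K/W
Q = ΔT / R_total = 27 / 0.1627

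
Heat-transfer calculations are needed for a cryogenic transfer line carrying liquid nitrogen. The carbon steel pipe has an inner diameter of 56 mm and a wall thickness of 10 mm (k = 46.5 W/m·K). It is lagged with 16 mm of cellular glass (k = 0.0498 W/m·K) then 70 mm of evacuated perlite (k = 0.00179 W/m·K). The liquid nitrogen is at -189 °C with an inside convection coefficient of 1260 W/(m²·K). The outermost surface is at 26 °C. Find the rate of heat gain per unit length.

q′ ≈ 2.87 W/m

Treating each annulus and film as a series resistance:
R_inner film = 1/(h_i·2πr₁L) = 1/(1260×2π×0.028×1) = 0.004511 K/W
R_carbon steel pipe wall = ln(38/28)/(2π×46.5×1) = 0.001045 K/W
R_cellular glass = ln(54/38)/(2π×0.0498×1) = 1.123 K/W
R_evacuated perlite = ln(124/54)/(2π×0.00179×1) = 73.91 K/W
R_total = 75.04 K/W
Q = ΔT/R_total = 215/75.04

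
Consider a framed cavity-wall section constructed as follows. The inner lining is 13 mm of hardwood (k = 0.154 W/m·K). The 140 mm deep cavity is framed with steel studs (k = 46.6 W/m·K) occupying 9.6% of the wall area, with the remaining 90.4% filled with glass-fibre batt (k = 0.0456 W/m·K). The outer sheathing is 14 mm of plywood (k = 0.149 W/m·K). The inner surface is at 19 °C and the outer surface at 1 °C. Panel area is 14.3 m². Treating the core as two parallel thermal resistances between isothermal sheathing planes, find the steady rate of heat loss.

Sheathing layers in series; stud and cavity paths in parallel between them.
R_inner = 0.013/(0.154×14.3) = 0.005903 K/W
R_stud  = 0.14/(46.6×0.096×14.3) = 0.002188 K/W
R_cav   = 0.14/(0.0456×0.904×14.3) = 0.2375 K/W
1/R_core = 1/R_stud + 1/R_cav → R_core = 0.002168 K/W
R_outer = 0.014/(0.149×14.3) = 0.006571 K/W
R_total = 0.01464 K/W
Q = ΔT/R_total = 18/0.01464

Q ≈ 1230 W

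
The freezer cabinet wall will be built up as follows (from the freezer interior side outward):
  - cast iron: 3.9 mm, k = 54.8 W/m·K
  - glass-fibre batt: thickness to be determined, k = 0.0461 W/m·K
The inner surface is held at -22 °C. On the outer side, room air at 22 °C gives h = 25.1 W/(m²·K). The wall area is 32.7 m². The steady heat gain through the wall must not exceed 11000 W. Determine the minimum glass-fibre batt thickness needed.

Treating each layer as a thermal resistance in series:
R_cast iron = L/(kA) = 0.0039/(54.8×32.7) = 2.176×10^-6 K/W
R_outer film = 1/(h_o·A) = 1/(25.1×32.7) = 0.001218 K/W
Sum of the known resistances R_other = 0.001221 K/W
Required total resistance R_tot = ΔT/Q_allow = 44/11000 = 0.004 K/W
R_glass-fibre batt = R_tot − R_other = 0.002779 K/W
L = R·k·A = 0.002779×0.0461×32.7

L ≈ 4.19 mm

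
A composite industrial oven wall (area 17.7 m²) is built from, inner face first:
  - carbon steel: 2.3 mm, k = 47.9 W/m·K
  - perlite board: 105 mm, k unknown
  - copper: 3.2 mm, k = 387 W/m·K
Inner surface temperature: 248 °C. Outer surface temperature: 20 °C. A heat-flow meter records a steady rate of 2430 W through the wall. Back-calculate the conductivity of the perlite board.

k ≈ 0.0632 W/(m·K)

Model the wall as resistances in series:
R_carbon steel = L/(kA) = 0.0023/(47.9×17.7) = 2.713×10^-6 K/W
R_copper = L/(kA) = 0.0032/(387×17.7) = 4.672×10^-7 K/W
Sum of known resistances R_other = 3.18×10^-6 K/W
Total R = ΔT/Q = 228/2430 = 0.09383 K/W
R_perlite board = R_total − R_other = 0.09382 K/W
k = L/(R·A) = 0.105/(0.09382×17.7)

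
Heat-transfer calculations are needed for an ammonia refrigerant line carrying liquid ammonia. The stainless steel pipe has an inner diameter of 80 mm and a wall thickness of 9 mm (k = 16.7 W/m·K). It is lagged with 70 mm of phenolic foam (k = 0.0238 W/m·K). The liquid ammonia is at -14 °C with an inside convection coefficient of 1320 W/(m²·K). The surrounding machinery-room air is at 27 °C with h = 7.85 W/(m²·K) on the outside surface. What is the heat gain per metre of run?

Per-layer cylindrical resistances, series-summed:
R_inner film = 1/(h_i·2πr₁L) = 1/(1320×2π×0.04×1) = 0.003014 K/W
R_stainless steel pipe wall = ln(49/40)/(2π×16.7×1) = 0.001934 K/W
R_phenolic foam = ln(119/49)/(2π×0.0238×1) = 5.934 K/W
R_outer film = 1/(h_o·2πr_oL) = 1/(7.85×2π×0.119×1) = 0.1704 K/W
R_total = 6.109 K/W
Q = ΔT/R_total = 41/6.109

q′ ≈ 6.71 W/m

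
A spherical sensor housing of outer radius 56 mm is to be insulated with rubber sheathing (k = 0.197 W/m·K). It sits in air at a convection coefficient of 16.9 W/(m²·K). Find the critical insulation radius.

r_cr ≈ 23.3 mm

For a sphere r_cr = 2k/h = 2×0.197/16.9
r_cr = 23.3 mm; since the bare radius (56 mm) is above r_cr, any added insulation will reduce heat loss.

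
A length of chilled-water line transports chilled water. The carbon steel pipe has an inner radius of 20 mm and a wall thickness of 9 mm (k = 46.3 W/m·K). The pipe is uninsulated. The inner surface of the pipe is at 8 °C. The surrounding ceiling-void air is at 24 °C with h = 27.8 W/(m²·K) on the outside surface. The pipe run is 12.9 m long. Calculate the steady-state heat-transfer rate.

Q ≈ 1040 W

Treating each annulus and film as a series resistance:
R_carbon steel pipe wall = ln(29/20)/(2π×46.3×12.9) = 9.901×10^-5 K/W
R_outer film = 1/(h_o·2πr_oL) = 1/(27.8×2π×0.029×12.9) = 0.0153 K/W
R_total = 0.0154 K/W
Q = ΔT/R_total = 16/0.0154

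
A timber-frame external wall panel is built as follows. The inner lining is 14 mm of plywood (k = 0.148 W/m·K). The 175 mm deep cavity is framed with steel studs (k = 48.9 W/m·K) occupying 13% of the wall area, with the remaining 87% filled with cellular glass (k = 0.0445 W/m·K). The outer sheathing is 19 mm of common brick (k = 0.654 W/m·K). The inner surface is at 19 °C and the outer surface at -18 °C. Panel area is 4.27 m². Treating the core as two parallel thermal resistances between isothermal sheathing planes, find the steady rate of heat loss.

Q ≈ 1050 W

Sheathing layers in series; stud and cavity paths in parallel between them.
R_inner = 0.014/(0.148×4.27) = 0.02215 K/W
R_stud  = 0.175/(48.9×0.13×4.27) = 0.006447 K/W
R_cav   = 0.175/(0.0445×0.87×4.27) = 1.059 K/W
1/R_core = 1/R_stud + 1/R_cav → R_core = 0.006408 K/W
R_outer = 0.019/(0.654×4.27) = 0.006804 K/W
R_total = 0.03537 K/W
Q = ΔT/R_total = 37/0.03537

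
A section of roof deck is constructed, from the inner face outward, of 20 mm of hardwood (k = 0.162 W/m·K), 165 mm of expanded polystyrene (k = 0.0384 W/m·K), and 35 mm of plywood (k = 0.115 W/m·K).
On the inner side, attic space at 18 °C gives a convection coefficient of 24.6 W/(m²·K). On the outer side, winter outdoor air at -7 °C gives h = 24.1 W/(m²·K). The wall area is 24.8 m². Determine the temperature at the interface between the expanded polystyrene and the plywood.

T ≈ -5.2 °C

Model the wall as resistances in series:
R_inner film = 1/(h_i·A) = 1/(24.6×24.8) = 0.001639 K/W
R_hardwood = L/(kA) = 0.02/(0.162×24.8) = 0.004978 K/W
R_expanded polystyrene = L/(kA) = 0.165/(0.0384×24.8) = 0.1733 K/W
R_plywood = L/(kA) = 0.035/(0.115×24.8) = 0.01227 K/W
R_outer film = 1/(h_o·A) = 1/(24.1×24.8) = 0.001673 K/W
R_total = 0.1938 K/W;  Q = ΔT/R_total = 25/0.1938 = 129 W
T_interface = T_inner − Q·ΣR(inner→interface) = 18 − 129×0.1799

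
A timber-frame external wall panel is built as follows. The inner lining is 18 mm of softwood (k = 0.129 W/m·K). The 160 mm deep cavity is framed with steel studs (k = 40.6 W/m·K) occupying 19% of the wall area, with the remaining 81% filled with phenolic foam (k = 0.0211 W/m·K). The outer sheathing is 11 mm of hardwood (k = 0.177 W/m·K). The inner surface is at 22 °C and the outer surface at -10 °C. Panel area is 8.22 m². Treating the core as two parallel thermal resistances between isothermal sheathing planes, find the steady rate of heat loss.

Sheathing layers in series; stud and cavity paths in parallel between them.
R_inner = 0.018/(0.129×8.22) = 0.01698 K/W
R_stud  = 0.16/(40.6×0.19×8.22) = 0.002523 K/W
R_cav   = 0.16/(0.0211×0.81×8.22) = 1.139 K/W
1/R_core = 1/R_stud + 1/R_cav → R_core = 0.002518 K/W
R_outer = 0.011/(0.177×8.22) = 0.00756 K/W
R_total = 0.02705 K/W
Q = ΔT/R_total = 32/0.02705

Q ≈ 1180 W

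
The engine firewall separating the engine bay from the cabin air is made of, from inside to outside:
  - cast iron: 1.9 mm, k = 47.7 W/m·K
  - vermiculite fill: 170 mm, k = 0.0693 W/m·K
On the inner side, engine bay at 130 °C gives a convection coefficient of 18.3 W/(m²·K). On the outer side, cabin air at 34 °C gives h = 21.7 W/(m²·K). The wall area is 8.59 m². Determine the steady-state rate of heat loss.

Using the resistance-network approach (series):
R_inner film = 1/(h_i·A) = 1/(18.3×8.59) = 0.006361 K/W
R_cast iron = L/(kA) = 0.0019/(47.7×8.59) = 4.637×10^-6 K/W
R_vermiculite fill = L/(kA) = 0.17/(0.0693×8.59) = 0.2856 K/W
R_outer film = 1/(h_o·A) = 1/(21.7×8.59) = 0.005365 K/W
R_total = 0.2973 K/W
Q = ΔT / R_total = 96 / 0.2973

Q ≈ 323 W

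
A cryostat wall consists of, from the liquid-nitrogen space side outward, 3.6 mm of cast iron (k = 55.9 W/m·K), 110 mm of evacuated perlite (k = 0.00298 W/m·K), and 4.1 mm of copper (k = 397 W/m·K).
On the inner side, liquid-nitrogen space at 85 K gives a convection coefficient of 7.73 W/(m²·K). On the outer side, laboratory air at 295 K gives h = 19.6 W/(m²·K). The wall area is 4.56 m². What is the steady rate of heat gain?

Q ≈ 25.8 W

Model the wall as resistances in series:
R_inner film = 1/(h_i·A) = 1/(7.73×4.56) = 0.02837 K/W
R_cast iron = L/(kA) = 0.0036/(55.9×4.56) = 1.412×10^-5 K/W
R_evacuated perlite = L/(kA) = 0.11/(0.00298×4.56) = 8.095 K/W
R_copper = L/(kA) = 0.0041/(397×4.56) = 2.265×10^-6 K/W
R_outer film = 1/(h_o·A) = 1/(19.6×4.56) = 0.01119 K/W
R_total = 8.134 K/W
Q = ΔT / R_total = 210 / 8.134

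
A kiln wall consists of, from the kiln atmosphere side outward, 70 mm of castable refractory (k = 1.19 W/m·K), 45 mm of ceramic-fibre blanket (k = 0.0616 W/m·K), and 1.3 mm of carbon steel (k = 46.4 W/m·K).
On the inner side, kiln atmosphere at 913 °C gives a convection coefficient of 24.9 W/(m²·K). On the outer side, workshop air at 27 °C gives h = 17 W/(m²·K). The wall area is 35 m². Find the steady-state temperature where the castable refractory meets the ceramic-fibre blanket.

Thermal resistances in series:
R_inner film = 1/(h_i·A) = 1/(24.9×35) = 0.001147 K/W
R_castable refractory = L/(kA) = 0.07/(1.19×35) = 0.001681 K/W
R_ceramic-fibre blanket = L/(kA) = 0.045/(0.0616×35) = 0.02087 K/W
R_carbon steel = L/(kA) = 0.0013/(46.4×35) = 8.005×10^-7 K/W
R_outer film = 1/(h_o·A) = 1/(17×35) = 0.001681 K/W
R_total = 0.02538 K/W;  Q = ΔT/R_total = 886/0.02538 = 34910 W
T_interface = T_inner − Q·ΣR(inner→interface) = 913 − 34900×0.002828

T ≈ 814 °C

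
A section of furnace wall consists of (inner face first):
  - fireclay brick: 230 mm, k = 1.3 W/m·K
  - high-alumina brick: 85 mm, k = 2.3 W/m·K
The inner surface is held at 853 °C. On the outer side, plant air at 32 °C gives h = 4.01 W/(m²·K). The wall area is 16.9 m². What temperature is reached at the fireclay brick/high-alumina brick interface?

T ≈ 539 °C

Treating each layer as a thermal resistance in series:
R_fireclay brick = L/(kA) = 0.23/(1.3×16.9) = 0.01047 K/W
R_high-alumina brick = L/(kA) = 0.085/(2.3×16.9) = 0.002187 K/W
R_outer film = 1/(h_o·A) = 1/(4.01×16.9) = 0.01476 K/W
R_total = 0.02741 K/W;  Q = ΔT/R_total = 821/0.02741 = 29950 W
T_interface = T_inner − Q·ΣR(inner→interface) = 853 − 30000×0.01047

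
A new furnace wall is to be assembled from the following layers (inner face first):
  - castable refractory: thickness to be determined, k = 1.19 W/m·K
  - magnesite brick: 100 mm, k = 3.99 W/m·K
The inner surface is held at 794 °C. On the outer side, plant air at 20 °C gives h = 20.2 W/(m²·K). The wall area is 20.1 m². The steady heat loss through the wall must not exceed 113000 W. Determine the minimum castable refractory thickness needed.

L ≈ 75.1 mm

Treating each layer as a thermal resistance in series:
R_magnesite brick = L/(kA) = 0.1/(3.99×20.1) = 0.001247 K/W
R_outer film = 1/(h_o·A) = 1/(20.2×20.1) = 0.002463 K/W
Sum of the known resistances R_other = 0.00371 K/W
Required total resistance R_tot = ΔT/Q_allow = 774/113000 = 0.00685 K/W
R_castable refractory = R_tot − R_other = 0.00314 K/W
L = R·k·A = 0.00314×1.19×20.1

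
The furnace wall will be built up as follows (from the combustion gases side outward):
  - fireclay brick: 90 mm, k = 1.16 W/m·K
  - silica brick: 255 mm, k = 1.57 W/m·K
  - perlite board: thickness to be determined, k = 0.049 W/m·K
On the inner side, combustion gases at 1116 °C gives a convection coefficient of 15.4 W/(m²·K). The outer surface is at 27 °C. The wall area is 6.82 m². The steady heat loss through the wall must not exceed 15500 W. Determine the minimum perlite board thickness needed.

L ≈ 8.54 mm

Thermal resistances in series:
R_inner film = 1/(h_i·A) = 1/(15.4×6.82) = 0.009521 K/W
R_fireclay brick = L/(kA) = 0.09/(1.16×6.82) = 0.01138 K/W
R_silica brick = L/(kA) = 0.255/(1.57×6.82) = 0.02382 K/W
Sum of the known resistances R_other = 0.04471 K/W
Required total resistance R_tot = ΔT/Q_allow = 1089/15500 = 0.07026 K/W
R_perlite board = R_tot − R_other = 0.02555 K/W
L = R·k·A = 0.02555×0.049×6.82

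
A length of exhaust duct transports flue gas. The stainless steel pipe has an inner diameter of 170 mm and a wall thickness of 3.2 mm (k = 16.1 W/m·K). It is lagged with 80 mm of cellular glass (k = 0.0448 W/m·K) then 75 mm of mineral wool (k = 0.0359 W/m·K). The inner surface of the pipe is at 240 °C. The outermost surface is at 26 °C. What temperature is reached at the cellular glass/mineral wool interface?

Cylindrical conduction, so R = ln(r₂/r₁)/(2πkL) per layer, in series:
R_stainless steel pipe wall = ln(88.2/85)/(2π×16.1×1) = 3.653×10^-4 K/W
R_cellular glass = ln(168.2/88.2)/(2π×0.0448×1) = 2.293 K/W
R_mineral wool = ln(243.2/168.2)/(2π×0.0359×1) = 1.635 K/W
R_total = 3.928 K/W
Q = ΔT/R_total = 214/3.928
Q = 54.5 W/m
T_interface = T_inner − Q·ΣR(inner→interface) = 240 − 54.5×2.294

T ≈ 115 °C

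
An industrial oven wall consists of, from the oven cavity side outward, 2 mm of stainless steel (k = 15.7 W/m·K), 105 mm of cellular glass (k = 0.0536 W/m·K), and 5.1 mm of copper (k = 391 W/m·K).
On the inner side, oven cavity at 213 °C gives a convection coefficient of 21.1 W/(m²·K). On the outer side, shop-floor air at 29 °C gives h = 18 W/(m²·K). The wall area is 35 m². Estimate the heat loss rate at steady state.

Q ≈ 3120 W

Treating each layer as a thermal resistance in series:
R_inner film = 1/(h_i·A) = 1/(21.1×35) = 0.001354 K/W
R_stainless steel = L/(kA) = 0.002/(15.7×35) = 3.64×10^-6 K/W
R_cellular glass = L/(kA) = 0.105/(0.0536×35) = 0.05597 K/W
R_copper = L/(kA) = 0.0051/(391×35) = 3.727×10^-7 K/W
R_outer film = 1/(h_o·A) = 1/(18×35) = 0.001587 K/W
R_total = 0.05892 K/W
Q = ΔT / R_total = 184 / 0.05892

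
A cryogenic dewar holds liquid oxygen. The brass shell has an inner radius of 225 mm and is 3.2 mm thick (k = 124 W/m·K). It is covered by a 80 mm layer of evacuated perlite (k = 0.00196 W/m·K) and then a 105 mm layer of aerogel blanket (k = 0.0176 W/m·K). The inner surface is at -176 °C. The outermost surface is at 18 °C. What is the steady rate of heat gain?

Radial (spherical) resistances in series:
R_brass shell = (1/0.225 − 1/0.2282)/(4π×124) = 4×10^-5 K/W
R_evacuated perlite = (1/0.2282 − 1/0.3082)/(4π×0.00196) = 46.18 K/W
R_aerogel blanket = (1/0.3082 − 1/0.4132)/(4π×0.0176) = 3.728 K/W
R_total = 49.91 K/W
Q = ΔT/R_total = 194/49.91

Q ≈ 3.89 W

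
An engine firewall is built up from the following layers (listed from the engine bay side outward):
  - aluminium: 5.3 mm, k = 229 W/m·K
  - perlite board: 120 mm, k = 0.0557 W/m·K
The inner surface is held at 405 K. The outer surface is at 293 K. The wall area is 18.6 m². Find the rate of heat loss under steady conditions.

Q ≈ 967 W

Model the wall as resistances in series:
R_aluminium = L/(kA) = 0.0053/(229×18.6) = 1.244×10^-6 K/W
R_perlite board = L/(kA) = 0.12/(0.0557×18.6) = 0.1158 K/W
R_total = 0.1158 K/W
Q = ΔT / R_total = 112 / 0.1158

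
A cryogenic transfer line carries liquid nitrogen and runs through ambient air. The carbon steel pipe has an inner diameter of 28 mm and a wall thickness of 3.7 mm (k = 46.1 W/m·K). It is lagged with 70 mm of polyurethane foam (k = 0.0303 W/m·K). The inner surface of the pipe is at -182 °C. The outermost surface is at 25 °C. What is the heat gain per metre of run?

q′ ≈ 24.6 W/m

Cylindrical conduction, so R = ln(r₂/r₁)/(2πkL) per layer, in series:
R_carbon steel pipe wall = ln(17.7/14)/(2π×46.1×1) = 8.096×10^-4 K/W
R_polyurethane foam = ln(87.7/17.7)/(2π×0.0303×1) = 8.406 K/W
R_total = 8.407 K/W
Q = ΔT/R_total = 207/8.407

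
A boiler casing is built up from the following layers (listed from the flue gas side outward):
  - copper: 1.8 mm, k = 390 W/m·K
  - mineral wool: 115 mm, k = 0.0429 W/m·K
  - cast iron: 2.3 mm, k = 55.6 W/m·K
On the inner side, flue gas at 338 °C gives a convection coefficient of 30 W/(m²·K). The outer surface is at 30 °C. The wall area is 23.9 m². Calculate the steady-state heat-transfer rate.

Thermal resistances in series:
R_inner film = 1/(h_i·A) = 1/(30×23.9) = 0.001395 K/W
R_copper = L/(kA) = 0.0018/(390×23.9) = 1.931×10^-7 K/W
R_mineral wool = L/(kA) = 0.115/(0.0429×23.9) = 0.1122 K/W
R_cast iron = L/(kA) = 0.0023/(55.6×23.9) = 1.731×10^-6 K/W
R_total = 0.1136 K/W
Q = ΔT / R_total = 308 / 0.1136

Q ≈ 2710 W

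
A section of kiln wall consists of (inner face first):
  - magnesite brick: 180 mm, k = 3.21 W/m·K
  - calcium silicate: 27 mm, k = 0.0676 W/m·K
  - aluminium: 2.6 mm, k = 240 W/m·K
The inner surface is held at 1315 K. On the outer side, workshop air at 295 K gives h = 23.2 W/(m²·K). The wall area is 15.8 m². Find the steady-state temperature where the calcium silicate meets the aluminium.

Using the resistance-network approach (series):
R_magnesite brick = L/(kA) = 0.18/(3.21×15.8) = 0.003549 K/W
R_calcium silicate = L/(kA) = 0.027/(0.0676×15.8) = 0.02528 K/W
R_aluminium = L/(kA) = 0.0026/(240×15.8) = 6.857×10^-7 K/W
R_outer film = 1/(h_o·A) = 1/(23.2×15.8) = 0.002728 K/W
R_total = 0.03156 K/W;  Q = ΔT/R_total = 1020/0.03156 = 32320 W
T_interface = T_inner − Q·ΣR(inner→interface) = 1315 − 32300×0.02883

T ≈ 383 K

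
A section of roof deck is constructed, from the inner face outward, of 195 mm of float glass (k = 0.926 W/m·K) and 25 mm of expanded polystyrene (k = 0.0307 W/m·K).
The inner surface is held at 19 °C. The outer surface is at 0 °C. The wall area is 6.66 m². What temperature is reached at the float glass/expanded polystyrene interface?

Thermal resistances in series:
R_float glass = L/(kA) = 0.195/(0.926×6.66) = 0.03162 K/W
R_expanded polystyrene = L/(kA) = 0.025/(0.0307×6.66) = 0.1223 K/W
R_total = 0.1539 K/W;  Q = ΔT/R_total = 19/0.1539 = 123.5 W
T_interface = T_inner − Q·ΣR(inner→interface) = 19 − 123×0.03162

T ≈ 15.1 °C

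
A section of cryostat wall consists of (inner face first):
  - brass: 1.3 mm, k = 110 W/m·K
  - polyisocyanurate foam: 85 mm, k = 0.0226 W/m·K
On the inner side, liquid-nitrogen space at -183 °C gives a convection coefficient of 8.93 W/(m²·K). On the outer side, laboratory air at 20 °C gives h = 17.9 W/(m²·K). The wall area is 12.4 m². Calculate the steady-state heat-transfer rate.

Q ≈ 641 W

Thermal resistances in series:
R_inner film = 1/(h_i·A) = 1/(8.93×12.4) = 0.009031 K/W
R_brass = L/(kA) = 0.0013/(110×12.4) = 9.531×10^-7 K/W
R_polyisocyanurate foam = L/(kA) = 0.085/(0.0226×12.4) = 0.3033 K/W
R_outer film = 1/(h_o·A) = 1/(17.9×12.4) = 0.004505 K/W
R_total = 0.3168 K/W
Q = ΔT / R_total = 203 / 0.3168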